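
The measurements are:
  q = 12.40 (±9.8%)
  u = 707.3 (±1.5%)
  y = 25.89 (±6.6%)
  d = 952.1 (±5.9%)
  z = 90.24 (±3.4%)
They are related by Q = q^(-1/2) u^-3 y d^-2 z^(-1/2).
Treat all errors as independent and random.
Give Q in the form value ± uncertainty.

(2.413 ± 0.366) × 10^-15

Relative error in a monomial: (δQ/Q)² = Σ (nᵢ · δxᵢ/xᵢ)².
  (−½·δq/q)² = (-0.5×0.0980)² = 0.00240;  (-3·δu/u)² = (-3×0.0150)² = 0.00202;  (1·δy/y)² = (1×0.0660)² = 0.00436;  (-2·δd/d)² = (-2×0.0590)² = 0.0139;  (−½·δz/z)² = (-0.5×0.0340)² = 0.000289
δQ/Q = √(0.0230) = 0.152
Q = 2.413e-15, so δQ = 0.152 × 2.413e-15 = 3.66e-16.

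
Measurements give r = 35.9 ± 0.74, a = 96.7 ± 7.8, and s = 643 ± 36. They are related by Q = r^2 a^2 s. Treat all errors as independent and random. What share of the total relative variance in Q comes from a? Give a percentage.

(δQ/Q)² = (2·δr/r)² + (2·δa/a)² + (1·δs/s)²
  r term: (2×0.0206)² = 0.00170
  a term: (2×0.0807)² = 0.0260
  s term: (1×0.0560)² = 0.00313
Total = 0.0309. Share from a = 0.0260/0.0309 = 0.843.

84.3%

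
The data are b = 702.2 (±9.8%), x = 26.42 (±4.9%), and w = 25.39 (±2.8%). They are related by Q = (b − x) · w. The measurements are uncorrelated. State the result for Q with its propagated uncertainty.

Let u = b − x = 675.8. δu = √(δb² + δx²) = √(4740 + 1.68) = 68.8, so δu/u = 0.102.
Q is then a monomial in u, w:
δQ/Q = √((δu/u)² + (1·δw/w)²) = √(0.0104 + 0.000784) = 0.106
Q = 17160, so δQ = 0.106 × 17160 = 1810.

17160 ± 1810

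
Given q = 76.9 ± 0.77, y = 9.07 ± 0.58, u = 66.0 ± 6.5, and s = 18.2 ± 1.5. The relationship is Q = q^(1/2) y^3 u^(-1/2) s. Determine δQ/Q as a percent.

Since Q is a product/quotient, work with relative uncertainties:
  (½·δq/q)² = (0.5×0.0100)² = 2.51e-05;  (3·δy/y)² = (3×0.0639)² = 0.0368;  (−½·δu/u)² = (-0.5×0.0985)² = 0.00242;  (1·δs/s)² = (1×0.0824)² = 0.00679
δQ/Q = √(0.0460) = 0.215

21.5%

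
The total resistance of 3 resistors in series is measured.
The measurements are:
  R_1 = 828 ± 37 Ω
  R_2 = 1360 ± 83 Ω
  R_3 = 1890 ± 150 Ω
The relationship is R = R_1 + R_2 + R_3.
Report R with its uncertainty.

Each term contributes (cᵢ δxᵢ)² to (δR)²:
  (δR_1)² = 1370;  (δR_2)² = 6890;  (δR_3)² = 22500
δR = √(30800) = 175 Ω
R = 4080 Ω.

4080 ± 175 Ω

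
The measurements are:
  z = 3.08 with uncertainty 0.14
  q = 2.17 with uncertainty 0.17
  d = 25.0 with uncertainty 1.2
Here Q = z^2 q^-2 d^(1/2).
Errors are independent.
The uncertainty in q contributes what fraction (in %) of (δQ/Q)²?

(δQ/Q)² = (2·δz/z)² + (-2·δq/q)² + (½·δd/d)²
  z term: (2×0.0455)² = 0.00826
  q term: (-2×0.0783)² = 0.0245
  d term: (0.5×0.0480)² = 0.000576
Total = 0.0334. Share from q = 0.0245/0.0334 = 0.735.

73.5%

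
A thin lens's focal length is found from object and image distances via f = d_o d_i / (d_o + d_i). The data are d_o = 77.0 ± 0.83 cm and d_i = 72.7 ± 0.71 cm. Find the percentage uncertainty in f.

∂f/∂d_o = (d_i/(d_o+d_i))² = 0.236;  ∂f/∂d_i = (d_o/(d_o+d_i))² = 0.265
δf = √((∂f/∂d_o · δd_o)² + (∂f/∂d_i · δd_i)²) = √(0.0383 + 0.0353) = 0.271 cm
f = 37.4 cm, so δf/f = 0.271/37.4 = 0.00726.

0.726%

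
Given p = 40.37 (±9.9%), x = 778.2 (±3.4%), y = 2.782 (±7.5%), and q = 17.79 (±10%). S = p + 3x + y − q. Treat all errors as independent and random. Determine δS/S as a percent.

3.37%

Each term contributes (cᵢ δxᵢ)² to (δS)²:
  (δp)² = 16.0;  (3·δx)² = 6300;  (δy)² = 0.0435;  (δq)² = 3.16
δS = √(6320) = 79.5
S = 2360, so δS/S = 79.5/2360 = 0.0337.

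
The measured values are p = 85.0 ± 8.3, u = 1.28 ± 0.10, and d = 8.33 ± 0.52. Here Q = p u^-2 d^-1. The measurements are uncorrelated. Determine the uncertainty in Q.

1.21

Since Q is a product/quotient, work with relative uncertainties:
  (1·δp/p)² = (1×0.0976)² = 0.00953;  (-2·δu/u)² = (-2×0.0781)² = 0.0244;  (-1·δd/d)² = (-1×0.0624)² = 0.00390
δQ/Q = √(0.0378) = 0.195
Q = 6.23, so δQ = 0.195 × 6.23 = 1.21.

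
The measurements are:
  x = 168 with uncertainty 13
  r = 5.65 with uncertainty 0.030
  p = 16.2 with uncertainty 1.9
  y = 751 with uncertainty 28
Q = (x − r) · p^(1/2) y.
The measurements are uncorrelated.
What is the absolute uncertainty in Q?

Let u = x − r = 162. δu = √(δx² + δr²) = √(169 + 0.000900) = 13.0, so δu/u = 0.0801.
Q is then a monomial in u, p, y:
δQ/Q = √((δu/u)² + (½·δp/p)² + (1·δy/y)²) = √(0.00641 + 0.00344 + 0.00139) = 0.106
Q = 4.91e+05, so δQ = 0.106 × 4.91e+05 = 52000.

52000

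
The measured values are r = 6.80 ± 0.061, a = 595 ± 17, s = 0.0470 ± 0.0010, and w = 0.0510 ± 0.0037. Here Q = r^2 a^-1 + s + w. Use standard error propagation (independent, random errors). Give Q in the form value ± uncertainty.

0.176 ± 0.00464

Let p = r^2·a^-1 = 0.0777. δp/p = √((2·δr/r)² + (-1·δa/a)²) = √(0.000322 + 0.000816) = 0.0337, so δp = 0.00262.
Q = p + s + w: δQ = √(δp² + δs² + δw²) = √(6.87e-06 + 1e-06 + 1.37e-05) = 0.00464
Q = 0.176.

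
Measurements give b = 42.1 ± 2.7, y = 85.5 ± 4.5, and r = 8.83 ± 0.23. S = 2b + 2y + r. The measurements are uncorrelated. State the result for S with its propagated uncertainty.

264 ± 10.5

Each term contributes (cᵢ δxᵢ)² to (δS)²:
  (2·δb)² = 29.2;  (2·δy)² = 81.0;  (δr)² = 0.0529
δS = √(110) = 10.5
S = 264.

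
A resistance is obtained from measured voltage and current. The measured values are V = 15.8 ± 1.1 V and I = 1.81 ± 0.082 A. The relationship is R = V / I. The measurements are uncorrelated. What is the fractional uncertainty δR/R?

R is a product of powers, so relative uncertainties combine in quadrature:
  (1·δV/V)² = (1×0.0696)² = 0.00485;  (-1·δI/I)² = (-1×0.0453)² = 0.00205
δR/R = √(0.00690) = 0.0831

0.0831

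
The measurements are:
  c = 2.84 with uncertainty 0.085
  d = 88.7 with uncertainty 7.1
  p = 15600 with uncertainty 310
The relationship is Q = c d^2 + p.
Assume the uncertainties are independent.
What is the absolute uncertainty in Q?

3650

Let w = c·d^2 = 22300. δw/w = √((1·δc/c)² + (2·δd/d)²) = √(0.000896 + 0.0256) = 0.163, so δw = 3640.
Q = w + p: δQ = √(δw² + δp²) = √(1.32e+07 + 96100) = 3650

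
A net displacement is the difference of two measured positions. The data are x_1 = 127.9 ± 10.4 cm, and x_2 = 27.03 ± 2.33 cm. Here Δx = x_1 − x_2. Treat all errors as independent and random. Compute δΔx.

10.7 cm

Δx is a linear combination, so absolute uncertainties add in quadrature:
  (δx_1)² = 108;  (δx_2)² = 5.43
δΔx = √(114) = 10.7 cm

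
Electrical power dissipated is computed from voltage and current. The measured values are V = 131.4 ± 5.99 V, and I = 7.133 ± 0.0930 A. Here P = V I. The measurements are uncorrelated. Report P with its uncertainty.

Products/powers → add relative errors in quadrature, weighted by exponent:
  (1·δV/V)² = (1×0.0456)² = 0.00208;  (1·δI/I)² = (1×0.0130)² = 0.000170
δP/P = √(0.00225) = 0.0474
P = 937.3 W, so δP = 0.0474 × 937.3 = 44.4 W.

937.3 ± 44.4 W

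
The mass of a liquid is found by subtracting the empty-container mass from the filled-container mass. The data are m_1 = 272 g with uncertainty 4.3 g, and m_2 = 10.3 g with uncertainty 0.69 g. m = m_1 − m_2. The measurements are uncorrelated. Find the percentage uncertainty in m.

Sums and differences: (δm)² = Σ (cᵢ δxᵢ)².
  (δm_1)² = 18.5;  (δm_2)² = 0.476
δm = √(19.0) = 4.36 g
m = 262 g, so δm/m = 4.36/262 = 0.0166.

1.66%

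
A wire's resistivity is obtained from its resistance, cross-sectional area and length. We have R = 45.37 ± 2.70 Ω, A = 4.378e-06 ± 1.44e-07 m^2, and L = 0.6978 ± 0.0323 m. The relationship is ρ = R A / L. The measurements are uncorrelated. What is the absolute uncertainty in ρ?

2.34e-05 Ω·m

Each factor contributes (exponent × relative error)² to (δρ/ρ)²:
  (1·δR/R)² = (1×0.0595)² = 0.00354;  (1·δA/A)² = (1×0.0329)² = 0.00108;  (-1·δL/L)² = (-1×0.0463)² = 0.00214
δρ/ρ = √(0.00677) = 0.0823
ρ = 0.0002847 Ω·m, so δρ = 0.0823 × 0.0002847 = 2.34e-05 Ω·m.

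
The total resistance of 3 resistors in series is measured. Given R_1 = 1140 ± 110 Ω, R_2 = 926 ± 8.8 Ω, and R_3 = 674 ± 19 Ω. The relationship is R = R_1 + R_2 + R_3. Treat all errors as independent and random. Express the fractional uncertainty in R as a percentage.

For a sum/difference, combine absolute errors in quadrature:
  (δR_1)² = 12100;  (δR_2)² = 77.4;  (δR_3)² = 361
δR = √(12500) = 112 Ω
R = 2740 Ω, so δR/R = 112/2740 = 0.0409.

4.09%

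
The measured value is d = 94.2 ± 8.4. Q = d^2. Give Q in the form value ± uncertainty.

8870 ± 1580

Q ∝ d^2, so δQ/Q = |2| · δd/d = 2 × 0.0892 = 0.178.
Q = 8870, so δQ = 0.178 × 8870 = 1580.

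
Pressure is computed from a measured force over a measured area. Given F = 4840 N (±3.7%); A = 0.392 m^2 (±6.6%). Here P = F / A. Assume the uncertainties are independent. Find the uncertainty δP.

934 Pa

Each factor contributes (exponent × relative error)² to (δP/P)²:
  (1·δF/F)² = (1×0.0370)² = 0.00137;  (-1·δA/A)² = (-1×0.0660)² = 0.00436
δP/P = √(0.00573) = 0.0757
P = 12300 Pa, so δP = 0.0757 × 12300 = 934 Pa.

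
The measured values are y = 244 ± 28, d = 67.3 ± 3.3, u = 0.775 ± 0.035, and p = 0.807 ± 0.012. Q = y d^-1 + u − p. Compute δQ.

Let w = y·d^-1 = 3.63. δw/w = √((1·δy/y)² + (-1·δd/d)²) = √(0.0132 + 0.00240) = 0.125, so δw = 0.452.
Q = w + u − p: δQ = √(δw² + δu² + δp²) = √(0.205 + 0.00123 + 0.000144) = 0.454

0.454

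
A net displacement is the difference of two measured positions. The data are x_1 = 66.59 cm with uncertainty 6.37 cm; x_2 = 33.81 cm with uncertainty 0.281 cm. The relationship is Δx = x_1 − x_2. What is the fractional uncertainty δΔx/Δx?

Sums and differences: (δΔx)² = Σ (cᵢ δxᵢ)².
  (δx_1)² = 40.6;  (δx_2)² = 0.0790
δΔx = √(40.7) = 6.38 cm
Δx = 32.78 cm, so δΔx/Δx = 6.38/32.78 = 0.195.

0.195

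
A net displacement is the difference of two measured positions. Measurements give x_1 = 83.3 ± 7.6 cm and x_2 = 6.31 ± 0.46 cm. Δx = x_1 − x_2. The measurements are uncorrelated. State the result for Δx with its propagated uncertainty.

Each term contributes (cᵢ δxᵢ)² to (δΔx)²:
  (δx_1)² = 57.8;  (δx_2)² = 0.212
δΔx = √(58.0) = 7.61 cm
Δx = 77.0 cm.

77.0 ± 7.61 cm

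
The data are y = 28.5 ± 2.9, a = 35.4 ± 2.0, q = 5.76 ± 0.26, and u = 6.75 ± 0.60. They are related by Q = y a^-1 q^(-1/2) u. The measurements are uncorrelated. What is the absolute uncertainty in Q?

0.336

Since Q is a product/quotient, work with relative uncertainties:
  (1·δy/y)² = (1×0.102)² = 0.0104;  (-1·δa/a)² = (-1×0.0565)² = 0.00319;  (−½·δq/q)² = (-0.5×0.0451)² = 0.000509;  (1·δu/u)² = (1×0.0889)² = 0.00790
δQ/Q = √(0.0220) = 0.148
Q = 2.26, so δQ = 0.148 × 2.26 = 0.336.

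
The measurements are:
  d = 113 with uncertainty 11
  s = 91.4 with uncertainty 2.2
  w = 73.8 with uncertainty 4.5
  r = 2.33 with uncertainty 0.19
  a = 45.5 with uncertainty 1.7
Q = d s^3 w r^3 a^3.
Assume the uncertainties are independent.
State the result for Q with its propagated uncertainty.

Products/powers → add relative errors in quadrature, weighted by exponent:
  (1·δd/d)² = (1×0.0973)² = 0.00948;  (3·δs/s)² = (3×0.0241)² = 0.00521;  (1·δw/w)² = (1×0.0610)² = 0.00372;  (3·δr/r)² = (3×0.0815)² = 0.0598;  (3·δa/a)² = (3×0.0374)² = 0.0126
δQ/Q = √(0.0908) = 0.301
Q = 7.59e+15, so δQ = 0.301 × 7.59e+15 = 2.29e+15.

(7.59 ± 2.29) × 10^15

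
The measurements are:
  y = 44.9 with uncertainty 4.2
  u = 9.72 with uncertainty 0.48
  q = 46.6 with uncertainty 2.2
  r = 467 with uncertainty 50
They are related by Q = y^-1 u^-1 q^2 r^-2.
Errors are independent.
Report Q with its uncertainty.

(2.28 ± 0.586) × 10^-5

Relative error in a monomial: (δQ/Q)² = Σ (nᵢ · δxᵢ/xᵢ)².
  (-1·δy/y)² = (-1×0.0935)² = 0.00875;  (-1·δu/u)² = (-1×0.0494)² = 0.00244;  (2·δq/q)² = (2×0.0472)² = 0.00892;  (-2·δr/r)² = (-2×0.107)² = 0.0459
δQ/Q = √(0.0660) = 0.257
Q = 2.28e-05, so δQ = 0.257 × 2.28e-05 = 5.86e-06.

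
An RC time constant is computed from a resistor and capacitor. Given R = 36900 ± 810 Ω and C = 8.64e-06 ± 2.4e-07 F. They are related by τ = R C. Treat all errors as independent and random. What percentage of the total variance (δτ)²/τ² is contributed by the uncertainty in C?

61.6%

(δτ/τ)² = (1·δR/R)² + (1·δC/C)²
  R term: (1×0.0220)² = 0.000482
  C term: (1×0.0278)² = 0.000772
Total = 0.00125. Share from C = 0.000772/0.00125 = 0.616.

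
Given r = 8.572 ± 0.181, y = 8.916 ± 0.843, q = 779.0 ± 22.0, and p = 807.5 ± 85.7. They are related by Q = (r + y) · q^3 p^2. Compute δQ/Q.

0.234

Let u = r + y = 17.49. δu = √(δr² + δy²) = √(0.0328 + 0.711) = 0.862, so δu/u = 0.0493.
Q is then a monomial in u, q, p:
δQ/Q = √((δu/u)² + (3·δq/q)² + (2·δp/p)²) = √(0.00243 + 0.00718 + 0.0451) = 0.234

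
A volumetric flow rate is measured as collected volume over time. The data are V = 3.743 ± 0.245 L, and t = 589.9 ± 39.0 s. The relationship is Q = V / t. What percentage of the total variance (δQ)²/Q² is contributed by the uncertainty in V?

(δQ/Q)² = (1·δV/V)² + (-1·δt/t)²
  V term: (1×0.0655)² = 0.00428
  t term: (-1×0.0661)² = 0.00437
Total = 0.00866. Share from V = 0.00428/0.00866 = 0.495.

49.5%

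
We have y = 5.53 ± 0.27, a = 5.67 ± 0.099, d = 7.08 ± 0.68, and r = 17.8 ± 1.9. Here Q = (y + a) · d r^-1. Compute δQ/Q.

0.146

Let u = y + a = 11.2. δu = √(δy² + δa²) = √(0.0729 + 0.00980) = 0.288, so δu/u = 0.0257.
Q is then a monomial in u, d, r:
δQ/Q = √((δu/u)² + (1·δd/d)² + (-1·δr/r)²) = √(0.000659 + 0.00922 + 0.0114) = 0.146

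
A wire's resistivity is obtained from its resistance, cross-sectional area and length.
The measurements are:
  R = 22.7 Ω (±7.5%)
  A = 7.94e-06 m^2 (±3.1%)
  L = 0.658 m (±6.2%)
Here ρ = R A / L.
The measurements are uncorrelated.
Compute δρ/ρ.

ρ is a product of powers, so relative uncertainties combine in quadrature:
  (1·δR/R)² = (1×0.0750)² = 0.00562;  (1·δA/A)² = (1×0.0310)² = 0.000961;  (-1·δL/L)² = (-1×0.0620)² = 0.00384
δρ/ρ = √(0.0104) = 0.102

0.102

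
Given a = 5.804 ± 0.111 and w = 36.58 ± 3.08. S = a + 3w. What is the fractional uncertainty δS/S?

For a sum/difference, combine absolute errors in quadrature:
  (δa)² = 0.0123;  (3·δw)² = 85.4
δS = √(85.4) = 9.24
S = 115.5, so δS/S = 9.24/115.5 = 0.0800.

0.0800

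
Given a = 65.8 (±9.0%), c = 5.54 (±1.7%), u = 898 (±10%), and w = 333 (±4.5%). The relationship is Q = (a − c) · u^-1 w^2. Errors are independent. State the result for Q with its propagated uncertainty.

7440 ± 1240

Let h = a − c = 60.3. δh = √(δa² + δc²) = √(35.1 + 0.00887) = 5.92, so δh/h = 0.0983.
Q is then a monomial in h, u, w:
δQ/Q = √((δh/h)² + (-1·δu/u)² + (2·δw/w)²) = √(0.00966 + 0.0100 + 0.00810) = 0.167
Q = 7440, so δQ = 0.167 × 7440 = 1240.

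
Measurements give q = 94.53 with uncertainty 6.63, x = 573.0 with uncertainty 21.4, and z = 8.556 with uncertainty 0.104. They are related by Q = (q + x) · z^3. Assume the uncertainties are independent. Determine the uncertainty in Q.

Let u = q + x = 667.5. δu = √(δq² + δx²) = √(44.0 + 458) = 22.4, so δu/u = 0.0336.
Q is then a monomial in u, z:
δQ/Q = √((δu/u)² + (3·δz/z)²) = √(0.00113 + 0.00133) = 0.0496
Q = 418100, so δQ = 0.0496 × 418100 = 20700.

20700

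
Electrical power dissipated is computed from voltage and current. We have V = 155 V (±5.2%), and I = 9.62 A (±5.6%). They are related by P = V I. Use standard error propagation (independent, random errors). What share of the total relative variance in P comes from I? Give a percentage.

53.7%

(δP/P)² = (1·δV/V)² + (1·δI/I)²
  V term: (1×0.0520)² = 0.00270
  I term: (1×0.0560)² = 0.00314
Total = 0.00584. Share from I = 0.00314/0.00584 = 0.537.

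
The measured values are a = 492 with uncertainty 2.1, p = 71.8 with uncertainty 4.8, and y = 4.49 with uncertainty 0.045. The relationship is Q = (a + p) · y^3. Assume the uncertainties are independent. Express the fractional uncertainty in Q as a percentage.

Let u = a + p = 564. δu = √(δa² + δp²) = √(4.41 + 23.0) = 5.24, so δu/u = 0.00929.
Q is then a monomial in u, y:
δQ/Q = √((δu/u)² + (3·δy/y)²) = √(8.64e-05 + 0.000904) = 0.0315

3.15%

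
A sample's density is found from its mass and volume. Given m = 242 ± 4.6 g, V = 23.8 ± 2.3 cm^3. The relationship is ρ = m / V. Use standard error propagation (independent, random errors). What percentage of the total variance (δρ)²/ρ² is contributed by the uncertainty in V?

96.3%

(δρ/ρ)² = (1·δm/m)² + (-1·δV/V)²
  m term: (1×0.0190)² = 0.000361
  V term: (-1×0.0966)² = 0.00934
Total = 0.00970. Share from V = 0.00934/0.00970 = 0.963.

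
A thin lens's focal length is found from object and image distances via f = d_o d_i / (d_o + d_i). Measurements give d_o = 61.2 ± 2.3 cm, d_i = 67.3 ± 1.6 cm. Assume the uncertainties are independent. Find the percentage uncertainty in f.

2.27%

∂f/∂d_o = (d_i/(d_o+d_i))² = 0.274;  ∂f/∂d_i = (d_o/(d_o+d_i))² = 0.227
δf = √((∂f/∂d_o · δd_o)² + (∂f/∂d_i · δd_i)²) = √(0.398 + 0.132) = 0.728 cm
f = 32.1 cm, so δf/f = 0.728/32.1 = 0.0227.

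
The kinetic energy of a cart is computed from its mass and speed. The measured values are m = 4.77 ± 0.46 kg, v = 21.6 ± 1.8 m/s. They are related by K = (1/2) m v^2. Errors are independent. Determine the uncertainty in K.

214 J

Relative error in a monomial: (δK/K)² = Σ (nᵢ · δxᵢ/xᵢ)².
  (1·δm/m)² = (1×0.0964)² = 0.00930;  (2·δv/v)² = (2×0.0833)² = 0.0278
δK/K = √(0.0371) = 0.193
K = 1110 J, so δK = 0.193 × 1110 = 214 J.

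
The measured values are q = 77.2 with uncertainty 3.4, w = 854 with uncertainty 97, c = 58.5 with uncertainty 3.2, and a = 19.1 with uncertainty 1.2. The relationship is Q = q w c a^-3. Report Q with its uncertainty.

Each factor contributes (exponent × relative error)² to (δQ/Q)²:
  (1·δq/q)² = (1×0.0440)² = 0.00194;  (1·δw/w)² = (1×0.114)² = 0.0129;  (1·δc/c)² = (1×0.0547)² = 0.00299;  (-3·δa/a)² = (-3×0.0628)² = 0.0355
δQ/Q = √(0.0534) = 0.231
Q = 554, so δQ = 0.231 × 554 = 128.

554 ± 128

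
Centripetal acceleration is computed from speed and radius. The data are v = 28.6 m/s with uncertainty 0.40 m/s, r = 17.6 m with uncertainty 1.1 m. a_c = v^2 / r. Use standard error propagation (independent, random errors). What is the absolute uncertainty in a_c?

3.18 m/s^2

a_c is a product of powers, so relative uncertainties combine in quadrature:
  (2·δv/v)² = (2×0.0140)² = 0.000782;  (-1·δr/r)² = (-1×0.0625)² = 0.00391
δa_c/a_c = √(0.00469) = 0.0685
a_c = 46.5 m/s^2, so δa_c = 0.0685 × 46.5 = 3.18 m/s^2.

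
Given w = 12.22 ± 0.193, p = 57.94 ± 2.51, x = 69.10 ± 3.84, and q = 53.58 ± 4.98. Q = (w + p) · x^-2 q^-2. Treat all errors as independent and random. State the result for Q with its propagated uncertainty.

(5.118 ± 1.12) × 10^-6

Let u = w + p = 70.16. δu = √(δw² + δp²) = √(0.0372 + 6.30) = 2.52, so δu/u = 0.0359.
Q is then a monomial in u, x, q:
δQ/Q = √((δu/u)² + (-2·δx/x)² + (-2·δq/q)²) = √(0.00129 + 0.0124 + 0.0346) = 0.220
Q = 5.118e-06, so δQ = 0.220 × 5.118e-06 = 1.12e-06.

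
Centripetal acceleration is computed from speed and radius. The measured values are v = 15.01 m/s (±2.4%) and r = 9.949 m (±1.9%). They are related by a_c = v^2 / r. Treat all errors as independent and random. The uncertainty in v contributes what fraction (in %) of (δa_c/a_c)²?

86.5%

(δa_c/a_c)² = (2·δv/v)² + (-1·δr/r)²
  v term: (2×0.0240)² = 0.00230
  r term: (-1×0.0190)² = 0.000361
Total = 0.00266. Share from v = 0.00230/0.00266 = 0.865.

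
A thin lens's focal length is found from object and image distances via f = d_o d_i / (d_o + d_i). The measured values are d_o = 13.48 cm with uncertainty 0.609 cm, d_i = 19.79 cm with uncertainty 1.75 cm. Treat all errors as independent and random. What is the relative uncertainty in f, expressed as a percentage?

4.48%

∂f/∂d_o = (d_i/(d_o+d_i))² = 0.354;  ∂f/∂d_i = (d_o/(d_o+d_i))² = 0.164
δf = √((∂f/∂d_o · δd_o)² + (∂f/∂d_i · δd_i)²) = √(0.0464 + 0.0825) = 0.359 cm
f = 8.018 cm, so δf/f = 0.359/8.018 = 0.0448.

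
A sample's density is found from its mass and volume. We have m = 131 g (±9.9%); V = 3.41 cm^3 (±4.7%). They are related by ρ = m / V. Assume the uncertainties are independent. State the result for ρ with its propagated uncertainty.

Products/powers → add relative errors in quadrature, weighted by exponent:
  (1·δm/m)² = (1×0.0990)² = 0.00980;  (-1·δV/V)² = (-1×0.0470)² = 0.00221
δρ/ρ = √(0.0120) = 0.110
ρ = 38.4 g/cm^3, so δρ = 0.110 × 38.4 = 4.21 g/cm^3.

38.4 ± 4.21 g/cm^3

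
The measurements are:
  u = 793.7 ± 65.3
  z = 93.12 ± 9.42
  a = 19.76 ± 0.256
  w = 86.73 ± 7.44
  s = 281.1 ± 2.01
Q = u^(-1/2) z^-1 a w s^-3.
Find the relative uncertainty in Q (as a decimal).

0.141

Relative error in a monomial: (δQ/Q)² = Σ (nᵢ · δxᵢ/xᵢ)².
  (−½·δu/u)² = (-0.5×0.0823)² = 0.00169;  (-1·δz/z)² = (-1×0.101)² = 0.0102;  (1·δa/a)² = (1×0.0130)² = 0.000168;  (1·δw/w)² = (1×0.0858)² = 0.00736;  (-3·δs/s)² = (-3×0.00715)² = 0.000460
δQ/Q = √(0.0199) = 0.141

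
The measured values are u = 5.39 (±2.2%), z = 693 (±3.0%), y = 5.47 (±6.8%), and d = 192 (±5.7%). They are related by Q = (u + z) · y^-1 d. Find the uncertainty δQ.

2290

Let w = u + z = 698. δw = √(δu² + δz²) = √(0.0141 + 432) = 20.8, so δw/w = 0.0298.
Q is then a monomial in w, y, d:
δQ/Q = √((δw/w)² + (-1·δy/y)² + (1·δd/d)²) = √(0.000886 + 0.00462 + 0.00325) = 0.0936
Q = 24500, so δQ = 0.0936 × 24500 = 2290.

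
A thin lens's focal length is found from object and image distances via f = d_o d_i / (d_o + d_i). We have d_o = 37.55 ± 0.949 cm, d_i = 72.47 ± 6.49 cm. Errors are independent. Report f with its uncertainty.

∂f/∂d_o = (d_i/(d_o+d_i))² = 0.434;  ∂f/∂d_i = (d_o/(d_o+d_i))² = 0.116
δf = √((∂f/∂d_o · δd_o)² + (∂f/∂d_i · δd_i)²) = √(0.170 + 0.572) = 0.861 cm
f = 24.73 cm.

24.73 ± 0.861 cm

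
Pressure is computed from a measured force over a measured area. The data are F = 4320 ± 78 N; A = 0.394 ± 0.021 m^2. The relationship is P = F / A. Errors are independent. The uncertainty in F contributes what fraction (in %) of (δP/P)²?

10.3%

(δP/P)² = (1·δF/F)² + (-1·δA/A)²
  F term: (1×0.0181)² = 0.000326
  A term: (-1×0.0533)² = 0.00284
Total = 0.00317. Share from F = 0.000326/0.00317 = 0.103.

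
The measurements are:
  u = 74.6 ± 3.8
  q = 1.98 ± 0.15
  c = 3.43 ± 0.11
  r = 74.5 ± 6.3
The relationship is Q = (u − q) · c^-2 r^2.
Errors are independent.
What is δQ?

Let w = u − q = 72.6. δw = √(δu² + δq²) = √(14.4 + 0.0225) = 3.80, so δw/w = 0.0524.
Q is then a monomial in w, c, r:
δQ/Q = √((δw/w)² + (-2·δc/c)² + (2·δr/r)²) = √(0.00274 + 0.00411 + 0.0286) = 0.188
Q = 34300, so δQ = 0.188 × 34300 = 6450.

6450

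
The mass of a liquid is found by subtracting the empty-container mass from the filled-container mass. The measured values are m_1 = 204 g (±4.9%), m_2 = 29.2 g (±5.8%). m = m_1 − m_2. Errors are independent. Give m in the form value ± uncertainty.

Each term contributes (cᵢ δxᵢ)² to (δm)²:
  (δm_1)² = 99.9;  (δm_2)² = 2.87
δm = √(103) = 10.1 g
m = 175 g.

175 ± 10.1 g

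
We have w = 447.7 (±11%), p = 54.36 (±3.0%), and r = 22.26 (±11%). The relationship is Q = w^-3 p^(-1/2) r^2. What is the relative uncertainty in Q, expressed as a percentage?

For a monomial Q ∝ w^-3, p^(-1/2), r^2, fractional errors add in quadrature:
  (-3·δw/w)² = (-3×0.110)² = 0.109;  (−½·δp/p)² = (-0.5×0.0300)² = 0.000225;  (2·δr/r)² = (2×0.110)² = 0.0484
δQ/Q = √(0.158) = 0.397

39.7%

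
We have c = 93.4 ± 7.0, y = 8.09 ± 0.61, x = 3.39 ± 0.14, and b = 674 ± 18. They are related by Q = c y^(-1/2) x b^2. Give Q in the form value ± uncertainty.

Relative error in a monomial: (δQ/Q)² = Σ (nᵢ · δxᵢ/xᵢ)².
  (1·δc/c)² = (1×0.0749)² = 0.00562;  (−½·δy/y)² = (-0.5×0.0754)² = 0.00142;  (1·δx/x)² = (1×0.0413)² = 0.00171;  (2·δb/b)² = (2×0.0267)² = 0.00285
δQ/Q = √(0.0116) = 0.108
Q = 5.06e+07, so δQ = 0.108 × 5.06e+07 = 5.45e+06.

(5.06 ± 0.545) × 10^7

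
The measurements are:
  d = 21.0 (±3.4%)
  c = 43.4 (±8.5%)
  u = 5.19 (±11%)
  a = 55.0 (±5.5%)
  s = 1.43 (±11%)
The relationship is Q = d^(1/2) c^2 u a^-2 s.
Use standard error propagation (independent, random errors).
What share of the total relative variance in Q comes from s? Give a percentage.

(δQ/Q)² = (½·δd/d)² + (2·δc/c)² + (1·δu/u)² + (-2·δa/a)² + (1·δs/s)²
  d term: (0.5×0.0340)² = 0.000289
  c term: (2×0.0850)² = 0.0289
  u term: (1×0.110)² = 0.0121
  a term: (-2×0.0550)² = 0.0121
  s term: (1×0.110)² = 0.0121
Total = 0.0655. Share from s = 0.0121/0.0655 = 0.185.

18.5%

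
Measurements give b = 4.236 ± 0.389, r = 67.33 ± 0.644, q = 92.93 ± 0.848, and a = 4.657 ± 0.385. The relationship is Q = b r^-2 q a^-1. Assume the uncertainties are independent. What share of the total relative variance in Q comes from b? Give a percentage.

53.7%

(δQ/Q)² = (1·δb/b)² + (-2·δr/r)² + (1·δq/q)² + (-1·δa/a)²
  b term: (1×0.0918)² = 0.00843
  r term: (-2×0.00956)² = 0.000366
  q term: (1×0.00913)² = 8.33e-05
  a term: (-1×0.0827)² = 0.00683
Total = 0.0157. Share from b = 0.00843/0.0157 = 0.537.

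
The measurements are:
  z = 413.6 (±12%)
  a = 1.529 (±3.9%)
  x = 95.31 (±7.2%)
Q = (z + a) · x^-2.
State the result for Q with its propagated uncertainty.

Let u = z + a = 415.1. δu = √(δz² + δa²) = √(2460 + 0.00356) = 49.6, so δu/u = 0.120.
Q is then a monomial in u, x:
δQ/Q = √((δu/u)² + (-2·δx/x)²) = √(0.0143 + 0.0207) = 0.187
Q = 0.04570, so δQ = 0.187 × 0.04570 = 0.00855.

0.04570 ± 0.00855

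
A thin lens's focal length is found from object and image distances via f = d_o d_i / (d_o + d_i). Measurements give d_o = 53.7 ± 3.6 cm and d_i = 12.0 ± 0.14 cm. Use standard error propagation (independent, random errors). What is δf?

0.152 cm

∂f/∂d_o = (d_i/(d_o+d_i))² = 0.0334;  ∂f/∂d_i = (d_o/(d_o+d_i))² = 0.668
δf = √((∂f/∂d_o · δd_o)² + (∂f/∂d_i · δd_i)²) = √(0.0144 + 0.00875) = 0.152 cm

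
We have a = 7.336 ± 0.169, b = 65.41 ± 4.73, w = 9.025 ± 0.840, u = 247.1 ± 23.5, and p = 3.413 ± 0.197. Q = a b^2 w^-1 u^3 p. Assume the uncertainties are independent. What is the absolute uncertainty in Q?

6.07e+10

Relative error in a monomial: (δQ/Q)² = Σ (nᵢ · δxᵢ/xᵢ)².
  (1·δa/a)² = (1×0.0230)² = 0.000531;  (2·δb/b)² = (2×0.0723)² = 0.0209;  (-1·δw/w)² = (-1×0.0931)² = 0.00866;  (3·δu/u)² = (3×0.0951)² = 0.0814;  (1·δp/p)² = (1×0.0577)² = 0.00333
δQ/Q = √(0.115) = 0.339
Q = 1.791e+11, so δQ = 0.339 × 1.791e+11 = 6.07e+10.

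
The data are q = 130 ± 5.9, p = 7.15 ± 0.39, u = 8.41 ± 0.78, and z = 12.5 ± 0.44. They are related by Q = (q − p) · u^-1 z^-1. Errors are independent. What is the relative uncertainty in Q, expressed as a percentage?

Let w = q − p = 123. δw = √(δq² + δp²) = √(34.8 + 0.152) = 5.91, so δw/w = 0.0481.
Q is then a monomial in w, u, z:
δQ/Q = √((δw/w)² + (-1·δu/u)² + (-1·δz/z)²) = √(0.00232 + 0.00860 + 0.00124) = 0.110

11.0%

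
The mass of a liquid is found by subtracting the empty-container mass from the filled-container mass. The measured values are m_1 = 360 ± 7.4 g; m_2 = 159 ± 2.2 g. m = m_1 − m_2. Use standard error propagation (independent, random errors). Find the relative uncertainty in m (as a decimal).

Each term contributes (cᵢ δxᵢ)² to (δm)²:
  (δm_1)² = 54.8;  (δm_2)² = 4.84
δm = √(59.6) = 7.72 g
m = 201 g, so δm/m = 7.72/201 = 0.0384.

0.0384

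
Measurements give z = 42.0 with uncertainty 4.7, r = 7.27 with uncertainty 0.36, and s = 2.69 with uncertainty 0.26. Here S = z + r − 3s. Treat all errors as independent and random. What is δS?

For a sum/difference, combine absolute errors in quadrature:
  (δz)² = 22.1;  (δr)² = 0.130;  (3·δs)² = 0.608
δS = √(22.8) = 4.78

4.78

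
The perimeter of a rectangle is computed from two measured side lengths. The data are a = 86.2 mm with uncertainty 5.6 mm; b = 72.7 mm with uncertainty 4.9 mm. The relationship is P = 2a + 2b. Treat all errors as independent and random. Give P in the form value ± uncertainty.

Absolute uncertainties add in quadrature for a linear combination:
  (2·δa)² = 125;  (2·δb)² = 96.0
δP = √(221) = 14.9 mm
P = 318 mm.

318 ± 14.9 mm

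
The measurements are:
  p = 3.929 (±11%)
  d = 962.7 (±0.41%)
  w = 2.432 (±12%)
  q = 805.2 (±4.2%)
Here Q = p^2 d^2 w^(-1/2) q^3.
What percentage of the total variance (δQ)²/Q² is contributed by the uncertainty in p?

71.2%

(δQ/Q)² = (2·δp/p)² + (2·δd/d)² + (−½·δw/w)² + (3·δq/q)²
  p term: (2×0.110)² = 0.0484
  d term: (2×0.00410)² = 6.72e-05
  w term: (-0.5×0.120)² = 0.00360
  q term: (3×0.0420)² = 0.0159
Total = 0.0679. Share from p = 0.0484/0.0679 = 0.712.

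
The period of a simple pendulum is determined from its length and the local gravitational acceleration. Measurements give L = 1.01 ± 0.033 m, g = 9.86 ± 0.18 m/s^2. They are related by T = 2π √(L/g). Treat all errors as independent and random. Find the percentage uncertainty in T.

Since T is a product/quotient, work with relative uncertainties:
  (½·δL/L)² = (0.5×0.0327)² = 0.000267;  (−½·δg/g)² = (-0.5×0.0183)² = 8.33e-05
δT/T = √(0.000350) = 0.0187

1.87%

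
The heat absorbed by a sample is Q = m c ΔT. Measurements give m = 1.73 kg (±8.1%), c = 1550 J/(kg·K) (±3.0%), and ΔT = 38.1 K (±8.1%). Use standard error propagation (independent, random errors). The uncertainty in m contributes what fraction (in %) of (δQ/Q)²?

46.8%

(δQ/Q)² = (1·δm/m)² + (1·δc/c)² + (1·δΔT/ΔT)²
  m term: (1×0.0810)² = 0.00656
  c term: (1×0.0300)² = 0.000900
  ΔT term: (1×0.0810)² = 0.00656
Total = 0.0140. Share from m = 0.00656/0.0140 = 0.468.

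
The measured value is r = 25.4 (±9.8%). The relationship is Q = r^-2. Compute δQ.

Q ∝ r^-2, so δQ/Q = |-2| · δr/r = 2 × 0.0980 = 0.196.
Q = 0.00155, so δQ = 0.196 × 0.00155 = 0.000304.

0.000304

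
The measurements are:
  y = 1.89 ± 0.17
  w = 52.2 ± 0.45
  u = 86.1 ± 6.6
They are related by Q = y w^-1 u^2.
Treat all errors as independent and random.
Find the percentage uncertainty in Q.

Q is a product of powers, so relative uncertainties combine in quadrature:
  (1·δy/y)² = (1×0.0899)² = 0.00809;  (-1·δw/w)² = (-1×0.00862)² = 7.43e-05;  (2·δu/u)² = (2×0.0767)² = 0.0235
δQ/Q = √(0.0317) = 0.178

17.8%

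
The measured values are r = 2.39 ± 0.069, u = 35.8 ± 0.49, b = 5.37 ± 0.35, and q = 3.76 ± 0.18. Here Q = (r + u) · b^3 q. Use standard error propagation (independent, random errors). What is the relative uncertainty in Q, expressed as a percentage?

20.2%

Let w = r + u = 38.2. δw = √(δr² + δu²) = √(0.00476 + 0.240) = 0.495, so δw/w = 0.0130.
Q is then a monomial in w, b, q:
δQ/Q = √((δw/w)² + (3·δb/b)² + (1·δq/q)²) = √(0.000168 + 0.0382 + 0.00229) = 0.202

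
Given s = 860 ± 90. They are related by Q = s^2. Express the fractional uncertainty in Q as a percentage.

Since Q is a product/quotient, work with relative uncertainties:
  (2·δs/s)² = (2×0.105)² = 0.0438
δQ/Q = √(0.0438) = 0.209

20.9%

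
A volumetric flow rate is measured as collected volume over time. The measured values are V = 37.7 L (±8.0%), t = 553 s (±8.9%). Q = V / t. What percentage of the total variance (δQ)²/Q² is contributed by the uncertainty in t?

(δQ/Q)² = (1·δV/V)² + (-1·δt/t)²
  V term: (1×0.0800)² = 0.00640
  t term: (-1×0.0890)² = 0.00792
Total = 0.0143. Share from t = 0.00792/0.0143 = 0.553.

55.3%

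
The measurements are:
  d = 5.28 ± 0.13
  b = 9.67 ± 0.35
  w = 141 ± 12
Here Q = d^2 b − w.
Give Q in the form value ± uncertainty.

Let p = d^2·b = 270. δp/p = √((2·δd/d)² + (1·δb/b)²) = √(0.00242 + 0.00131) = 0.0611, so δp = 16.5.
Q = p − w: δQ = √(δp² + δw²) = √(271 + 144) = 20.4
Q = 129.

129 ± 20.4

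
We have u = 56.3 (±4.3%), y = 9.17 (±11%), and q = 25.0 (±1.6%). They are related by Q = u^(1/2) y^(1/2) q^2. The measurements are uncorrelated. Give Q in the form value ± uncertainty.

14200 ± 954

Relative error in a monomial: (δQ/Q)² = Σ (nᵢ · δxᵢ/xᵢ)².
  (½·δu/u)² = (0.5×0.0430)² = 0.000462;  (½·δy/y)² = (0.5×0.110)² = 0.00302;  (2·δq/q)² = (2×0.0160)² = 0.00102
δQ/Q = √(0.00451) = 0.0672
Q = 14200, so δQ = 0.0672 × 14200 = 954.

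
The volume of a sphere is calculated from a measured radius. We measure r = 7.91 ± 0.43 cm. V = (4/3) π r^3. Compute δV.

Since V is a product/quotient, work with relative uncertainties:
  (3·δr/r)² = (3×0.0544)² = 0.0266
δV/V = √(0.0266) = 0.163
V = 2070 cm^3, so δV = 0.163 × 2070 = 338 cm^3.

338 cm^3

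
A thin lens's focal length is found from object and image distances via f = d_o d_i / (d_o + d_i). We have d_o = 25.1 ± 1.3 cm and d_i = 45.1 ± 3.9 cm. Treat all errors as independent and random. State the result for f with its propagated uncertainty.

∂f/∂d_o = (d_i/(d_o+d_i))² = 0.413;  ∂f/∂d_i = (d_o/(d_o+d_i))² = 0.128
δf = √((∂f/∂d_o · δd_o)² + (∂f/∂d_i · δd_i)²) = √(0.288 + 0.249) = 0.732 cm
f = 16.1 cm.

16.1 ± 0.732 cm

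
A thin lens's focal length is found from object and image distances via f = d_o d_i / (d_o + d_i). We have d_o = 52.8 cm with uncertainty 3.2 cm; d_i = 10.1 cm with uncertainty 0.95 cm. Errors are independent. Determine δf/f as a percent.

7.96%

∂f/∂d_o = (d_i/(d_o+d_i))² = 0.0258;  ∂f/∂d_i = (d_o/(d_o+d_i))² = 0.705
δf = √((∂f/∂d_o · δd_o)² + (∂f/∂d_i · δd_i)²) = √(0.00681 + 0.448) = 0.674 cm
f = 8.48 cm, so δf/f = 0.674/8.48 = 0.0796.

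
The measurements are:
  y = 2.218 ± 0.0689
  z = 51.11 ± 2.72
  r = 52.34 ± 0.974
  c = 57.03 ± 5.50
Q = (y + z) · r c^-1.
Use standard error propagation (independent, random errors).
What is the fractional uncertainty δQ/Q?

0.111

Let u = y + z = 53.33. δu = √(δy² + δz²) = √(0.00475 + 7.40) = 2.72, so δu/u = 0.0510.
Q is then a monomial in u, r, c:
δQ/Q = √((δu/u)² + (1·δr/r)² + (-1·δc/c)²) = √(0.00260 + 0.000346 + 0.00930) = 0.111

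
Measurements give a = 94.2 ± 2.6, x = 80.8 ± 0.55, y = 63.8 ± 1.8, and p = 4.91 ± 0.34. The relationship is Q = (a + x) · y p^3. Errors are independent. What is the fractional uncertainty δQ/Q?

0.210

Let u = a + x = 175. δu = √(δa² + δx²) = √(6.76 + 0.303) = 2.66, so δu/u = 0.0152.
Q is then a monomial in u, y, p:
δQ/Q = √((δu/u)² + (1·δy/y)² + (3·δp/p)²) = √(0.000231 + 0.000796 + 0.0432) = 0.210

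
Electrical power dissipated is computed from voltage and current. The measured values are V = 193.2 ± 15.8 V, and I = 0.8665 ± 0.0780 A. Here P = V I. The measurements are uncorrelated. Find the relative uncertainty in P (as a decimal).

0.122

Relative error in a monomial: (δP/P)² = Σ (nᵢ · δxᵢ/xᵢ)².
  (1·δV/V)² = (1×0.0818)² = 0.00669;  (1·δI/I)² = (1×0.0900)² = 0.00810
δP/P = √(0.0148) = 0.122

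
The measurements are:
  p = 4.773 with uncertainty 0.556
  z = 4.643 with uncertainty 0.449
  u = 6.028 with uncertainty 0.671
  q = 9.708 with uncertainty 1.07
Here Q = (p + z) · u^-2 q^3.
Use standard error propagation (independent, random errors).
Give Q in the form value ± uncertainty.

237.1 ± 96.2

Let w = p + z = 9.416. δw = √(δp² + δz²) = √(0.309 + 0.202) = 0.715, so δw/w = 0.0759.
Q is then a monomial in w, u, q:
δQ/Q = √((δw/w)² + (-2·δu/u)² + (3·δq/q)²) = √(0.00576 + 0.0496 + 0.109) = 0.406
Q = 237.1, so δQ = 0.406 × 237.1 = 96.2.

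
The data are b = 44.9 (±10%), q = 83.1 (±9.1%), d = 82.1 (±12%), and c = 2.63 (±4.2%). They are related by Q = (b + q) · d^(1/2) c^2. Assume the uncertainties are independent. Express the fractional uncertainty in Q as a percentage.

12.4%

Let u = b + q = 128. δu = √(δb² + δq²) = √(20.2 + 57.2) = 8.79, so δu/u = 0.0687.
Q is then a monomial in u, d, c:
δQ/Q = √((δu/u)² + (½·δd/d)² + (2·δc/c)²) = √(0.00472 + 0.00360 + 0.00706) = 0.124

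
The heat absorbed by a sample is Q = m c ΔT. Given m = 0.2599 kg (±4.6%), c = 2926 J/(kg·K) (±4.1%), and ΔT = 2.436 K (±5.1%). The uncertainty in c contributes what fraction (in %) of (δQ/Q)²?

26.3%

(δQ/Q)² = (1·δm/m)² + (1·δc/c)² + (1·δΔT/ΔT)²
  m term: (1×0.0460)² = 0.00212
  c term: (1×0.0410)² = 0.00168
  ΔT term: (1×0.0510)² = 0.00260
Total = 0.00640. Share from c = 0.00168/0.00640 = 0.263.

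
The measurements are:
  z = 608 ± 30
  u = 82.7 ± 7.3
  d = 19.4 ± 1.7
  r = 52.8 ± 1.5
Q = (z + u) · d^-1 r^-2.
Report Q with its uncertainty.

0.0128 ± 0.00145

Let w = z + u = 691. δw = √(δz² + δu²) = √(900 + 53.3) = 30.9, so δw/w = 0.0447.
Q is then a monomial in w, d, r:
δQ/Q = √((δw/w)² + (-1·δd/d)² + (-2·δr/r)²) = √(0.00200 + 0.00768 + 0.00323) = 0.114
Q = 0.0128, so δQ = 0.114 × 0.0128 = 0.00145.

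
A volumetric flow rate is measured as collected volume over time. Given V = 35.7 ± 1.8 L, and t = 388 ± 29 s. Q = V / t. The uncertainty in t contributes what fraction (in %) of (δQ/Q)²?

(δQ/Q)² = (1·δV/V)² + (-1·δt/t)²
  V term: (1×0.0504)² = 0.00254
  t term: (-1×0.0747)² = 0.00559
Total = 0.00813. Share from t = 0.00559/0.00813 = 0.687.

68.7%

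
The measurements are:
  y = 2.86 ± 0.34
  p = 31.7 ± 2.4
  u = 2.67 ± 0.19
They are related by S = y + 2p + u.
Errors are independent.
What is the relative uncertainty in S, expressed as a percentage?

6.99%

Sums and differences: (δS)² = Σ (cᵢ δxᵢ)².
  (δy)² = 0.116;  (2·δp)² = 23.0;  (δu)² = 0.0361
δS = √(23.2) = 4.82
S = 68.9, so δS/S = 4.82/68.9 = 0.0699.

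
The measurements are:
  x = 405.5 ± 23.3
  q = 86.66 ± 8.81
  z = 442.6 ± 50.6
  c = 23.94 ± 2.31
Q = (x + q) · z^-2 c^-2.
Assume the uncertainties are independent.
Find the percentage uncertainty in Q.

30.3%

Let u = x + q = 492.2. δu = √(δx² + δq²) = √(543 + 77.6) = 24.9, so δu/u = 0.0506.
Q is then a monomial in u, z, c:
δQ/Q = √((δu/u)² + (-2·δz/z)² + (-2·δc/c)²) = √(0.00256 + 0.0523 + 0.0372) = 0.303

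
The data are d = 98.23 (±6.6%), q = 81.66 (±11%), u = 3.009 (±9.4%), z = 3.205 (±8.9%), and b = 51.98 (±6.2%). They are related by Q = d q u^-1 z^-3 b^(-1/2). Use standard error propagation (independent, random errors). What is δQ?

3.51

Each factor contributes (exponent × relative error)² to (δQ/Q)²:
  (1·δd/d)² = (1×0.0660)² = 0.00436;  (1·δq/q)² = (1×0.110)² = 0.0121;  (-1·δu/u)² = (-1×0.0940)² = 0.00884;  (-3·δz/z)² = (-3×0.0890)² = 0.0713;  (−½·δb/b)² = (-0.5×0.0620)² = 0.000961
δQ/Q = √(0.0975) = 0.312
Q = 11.23, so δQ = 0.312 × 11.23 = 3.51.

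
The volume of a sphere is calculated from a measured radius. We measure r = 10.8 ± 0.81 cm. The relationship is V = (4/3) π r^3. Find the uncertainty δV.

V is a product of powers, so relative uncertainties combine in quadrature:
  (3·δr/r)² = (3×0.0750)² = 0.0506
δV/V = √(0.0506) = 0.225
V = 5280 cm^3, so δV = 0.225 × 5280 = 1190 cm^3.

1190 cm^3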